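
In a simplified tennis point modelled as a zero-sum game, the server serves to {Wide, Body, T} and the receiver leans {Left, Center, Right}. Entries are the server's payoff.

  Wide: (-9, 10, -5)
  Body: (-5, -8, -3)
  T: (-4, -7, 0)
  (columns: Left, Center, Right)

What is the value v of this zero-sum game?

-103/22

Row minima: Wide → -9, Body → -8, T → -7; maximin = -7.
Column maxima: Left → -4, Center → 10, Right → 0; minimax = -4.
-7 ≠ -4, so there is no saddle point; optimal play is mixed.
Body is strictly dominated by T, so the server never plays it.
Right is strictly dominated by Left (it gives the server strictly more in every row), so the receiver never plays it.
On the remaining 2×2 (Wide, T vs Left, Center):
Let the server play Wide with probability p. Expected payoff against Left: (-9)p + (-4)(1−p) = −5p − 4; against Center: 10p + (-7)(1−p) = 17p − 7.
Setting these equal: −5p − 4 = 17p − 7 ⇒ −22p = -3 ⇒ p = 3/22, and the value is (-5)·(3/22) − 4 = -103/22.
For the receiver: with q = P(Left), equating Wide's and T's payoffs gives −19q + 10 = 3q − 7 ⇒ q = 17/22.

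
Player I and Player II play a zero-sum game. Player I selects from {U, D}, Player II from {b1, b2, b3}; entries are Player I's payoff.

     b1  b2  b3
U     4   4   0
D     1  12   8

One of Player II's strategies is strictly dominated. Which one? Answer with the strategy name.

b3 holds Player I's payoff strictly below b2 in every row: 0 < 4, 8 < 12.
So b2 is strictly dominated for Player II.

b2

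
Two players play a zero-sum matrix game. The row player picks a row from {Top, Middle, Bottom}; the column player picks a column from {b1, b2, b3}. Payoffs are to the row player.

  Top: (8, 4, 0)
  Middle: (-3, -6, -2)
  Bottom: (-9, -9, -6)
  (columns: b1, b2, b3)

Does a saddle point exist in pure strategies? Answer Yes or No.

Yes

Row minima: Top → 0, Middle → -6, Bottom → -9; maximin = 0.
Column maxima: b1 → 8, b2 → 4, b3 → 0; minimax = 0.
maximin = minimax = 0, so a saddle point exists.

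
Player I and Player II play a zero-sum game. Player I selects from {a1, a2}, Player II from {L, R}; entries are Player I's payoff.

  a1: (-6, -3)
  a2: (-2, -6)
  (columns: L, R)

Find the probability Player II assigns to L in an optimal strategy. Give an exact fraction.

Row minima: a1 → -6, a2 → -6; maximin = -6.
Column maxima: L → -2, R → -3; minimax = -3.
-6 ≠ -3, so there is no saddle point; optimal play is mixed.
Let Player I play a1 with probability p. Expected payoff against L: (-6)p + (-2)(1−p) = −4p − 2; against R: (-3)p + (-6)(1−p) = 3p − 6.
Setting these equal: −4p − 2 = 3p − 6 ⇒ −7p = -4 ⇒ p = 4/7, and the value is (-4)·(4/7) − 2 = -30/7.
For Player II: with q = P(L), equating a1's and a2's payoffs gives −3q − 3 = 4q − 6 ⇒ q = 3/7.

3/7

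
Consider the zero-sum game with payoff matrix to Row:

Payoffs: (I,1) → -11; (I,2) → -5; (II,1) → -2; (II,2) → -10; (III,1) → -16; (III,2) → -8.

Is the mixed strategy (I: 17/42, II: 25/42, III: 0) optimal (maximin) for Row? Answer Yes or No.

Against 1 this mix gives (17/42)·(-11) + (25/42)·(-2) = -79/14.
Against 2 this mix gives (17/42)·(-5) + (25/42)·(-10) = -335/42.
Column will play 2, holding Row to -335/42. Shifting weight toward the row that does better against 2 would raise this floor (the equalizing mix achieves -50/7 against both 2 and 1), so the proposed strategy is not optimal.

No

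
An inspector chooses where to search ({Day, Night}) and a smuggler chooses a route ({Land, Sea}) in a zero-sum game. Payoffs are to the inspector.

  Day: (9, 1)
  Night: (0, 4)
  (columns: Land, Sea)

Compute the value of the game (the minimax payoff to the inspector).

3

Row minima: Day → 1, Night → 0; maximin = 1.
Column maxima: Land → 9, Sea → 4; minimax = 4.
1 ≠ 4, so there is no saddle point; optimal play is mixed.
Let the inspector play Day with probability p. Expected payoff against Land: 9p + 0(1−p) = 9p; against Sea: 1p + 4(1−p) = −3p + 4.
Setting these equal: 9p = −3p + 4 ⇒ 12p = 4 ⇒ p = 1/3, and the value is (9)·(1/3) = 3.
For the smuggler: with q = P(Land), equating Day's and Night's payoffs gives 8q + 1 = −4q + 4 ⇒ q = 1/4.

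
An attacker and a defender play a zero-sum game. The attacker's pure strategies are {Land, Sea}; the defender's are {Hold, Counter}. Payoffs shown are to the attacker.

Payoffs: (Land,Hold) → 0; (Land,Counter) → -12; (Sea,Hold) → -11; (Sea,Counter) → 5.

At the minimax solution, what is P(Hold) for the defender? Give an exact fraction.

Row minima: Land → -12, Sea → -11; maximin = -11.
Column maxima: Hold → 0, Counter → 5; minimax = 0.
-11 ≠ 0, so there is no saddle point; optimal play is mixed.
Let the attacker play Land with probability p. Expected payoff against Hold: 0p + (-11)(1−p) = 11p − 11; against Counter: (-12)p + 5(1−p) = −17p + 5.
Setting these equal: 11p − 11 = −17p + 5 ⇒ 28p = 16 ⇒ p = 4/7, and the value is (11)·(4/7) − 11 = -33/7.
For the defender: with q = P(Hold), equating Land's and Sea's payoffs gives 12q − 12 = −16q + 5 ⇒ q = 17/28.

17/28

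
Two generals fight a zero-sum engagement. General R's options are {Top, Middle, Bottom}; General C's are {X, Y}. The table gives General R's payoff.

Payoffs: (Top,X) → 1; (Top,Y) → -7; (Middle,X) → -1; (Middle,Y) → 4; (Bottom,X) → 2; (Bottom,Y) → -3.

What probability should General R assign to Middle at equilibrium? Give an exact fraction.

Row minima: Top → -7, Middle → -1, Bottom → -3; maximin = -1.
Column maxima: X → 2, Y → 4; minimax = 2.
-1 ≠ 2, so there is no saddle point; optimal play is mixed.
Top is strictly dominated by Bottom, so General R never plays it.
On the remaining 2×2 (Middle, Bottom vs X, Y):
Let General R play Middle with probability p. Expected payoff against X: (-1)p + 2(1−p) = −3p + 2; against Y: 4p + (-3)(1−p) = 7p − 3.
Setting these equal: −3p + 2 = 7p − 3 ⇒ −10p = -5 ⇒ p = 1/2, and the value is (-3)·(1/2) + 2 = 1/2.
For General C: with q = P(X), equating Middle's and Bottom's payoffs gives −5q + 4 = 5q − 3 ⇒ q = 7/10.

1/2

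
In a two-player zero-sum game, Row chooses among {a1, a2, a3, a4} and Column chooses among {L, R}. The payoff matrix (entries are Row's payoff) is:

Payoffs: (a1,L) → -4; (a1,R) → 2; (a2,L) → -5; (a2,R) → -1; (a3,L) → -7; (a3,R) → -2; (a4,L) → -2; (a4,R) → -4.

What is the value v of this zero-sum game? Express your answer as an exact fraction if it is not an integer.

-5/2

Row minima: a1 → -4, a2 → -5, a3 → -7, a4 → -4; maximin = -4.
Column maxima: L → -2, R → 2; minimax = -2.
-4 ≠ -2, so there is no saddle point; optimal play is mixed.
a2 is strictly dominated by a1, so Row never plays it.
a3 is strictly dominated by a1, so Row never plays it.
On the remaining 2×2 (a1, a4 vs L, R):
Let Row play a1 with probability p. Expected payoff against L: (-4)p + (-2)(1−p) = −2p − 2; against R: 2p + (-4)(1−p) = 6p − 4.
Setting these equal: −2p − 2 = 6p − 4 ⇒ −8p = -2 ⇒ p = 1/4, and the value is (-2)·(1/4) − 2 = -5/2.
For Column: with q = P(L), equating a1's and a4's payoffs gives −6q + 2 = 2q − 4 ⇒ q = 3/4.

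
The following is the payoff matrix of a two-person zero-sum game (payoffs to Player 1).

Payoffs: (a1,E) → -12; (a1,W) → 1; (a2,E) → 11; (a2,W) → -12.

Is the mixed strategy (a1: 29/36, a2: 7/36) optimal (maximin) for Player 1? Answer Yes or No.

Against E this mix gives (29/36)·(-12) + (7/36)·11 = -271/36.
Against W this mix gives (29/36)·1 + (7/36)·(-12) = -55/36.
Player 2 will play E, holding Player 1 to -271/36. Shifting weight toward the row that does better against E would raise this floor (the equalizing mix achieves -133/36 against both E and W), so the proposed strategy is not optimal.

No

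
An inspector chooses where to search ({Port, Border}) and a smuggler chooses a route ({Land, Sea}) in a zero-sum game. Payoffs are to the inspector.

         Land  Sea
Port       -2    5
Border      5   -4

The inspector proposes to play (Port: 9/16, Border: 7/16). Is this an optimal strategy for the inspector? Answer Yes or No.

Yes

Against Land this mix gives (9/16)·(-2) + (7/16)·5 = 17/16.
Against Sea this mix gives (9/16)·5 + (7/16)·(-4) = 17/16.
All of the smuggler's active replies (Land, Sea) yield 17/16, and no column does worse for the inspector. The mix makes the smuggler indifferent and guarantees 17/16, so it is optimal.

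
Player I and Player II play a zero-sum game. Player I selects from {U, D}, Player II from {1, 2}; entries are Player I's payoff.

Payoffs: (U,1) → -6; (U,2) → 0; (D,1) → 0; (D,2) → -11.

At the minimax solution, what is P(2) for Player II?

6/17

Row minima: U → -6, D → -11; maximin = -6.
Column maxima: 1 → 0, 2 → 0; minimax = 0.
-6 ≠ 0, so there is no saddle point; optimal play is mixed.
Let Player I play U with probability p. Expected payoff against 1: (-6)p + 0(1−p) = −6p; against 2: 0p + (-11)(1−p) = 11p − 11.
Setting these equal: −6p = 11p − 11 ⇒ −17p = -11 ⇒ p = 11/17, and the value is (-6)·(11/17) = -66/17.
For Player II: with q = P(1), equating U's and D's payoffs gives −6q = 11q − 11 ⇒ q = 11/17.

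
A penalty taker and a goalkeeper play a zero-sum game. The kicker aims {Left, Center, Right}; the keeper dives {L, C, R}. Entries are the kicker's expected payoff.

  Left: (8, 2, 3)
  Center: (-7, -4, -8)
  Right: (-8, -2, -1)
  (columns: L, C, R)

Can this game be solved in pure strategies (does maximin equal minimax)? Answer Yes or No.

Row minima: Left → 2, Center → -8, Right → -8; maximin = 2.
Column maxima: L → 8, C → 2, R → 3; minimax = 2.
maximin = minimax = 2, so a saddle point exists.

Yes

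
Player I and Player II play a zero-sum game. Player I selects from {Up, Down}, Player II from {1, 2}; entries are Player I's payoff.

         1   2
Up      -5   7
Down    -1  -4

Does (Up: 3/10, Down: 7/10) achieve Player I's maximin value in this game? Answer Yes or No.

No

Against 1 this mix gives (3/10)·(-5) + (7/10)·(-1) = -11/5.
Against 2 this mix gives (3/10)·7 + (7/10)·(-4) = -7/10.
Player II will play 1, holding Player I to -11/5. Shifting weight toward the row that does better against 1 would raise this floor (the equalizing mix achieves -9/5 against both 1 and 2), so the proposed strategy is not optimal.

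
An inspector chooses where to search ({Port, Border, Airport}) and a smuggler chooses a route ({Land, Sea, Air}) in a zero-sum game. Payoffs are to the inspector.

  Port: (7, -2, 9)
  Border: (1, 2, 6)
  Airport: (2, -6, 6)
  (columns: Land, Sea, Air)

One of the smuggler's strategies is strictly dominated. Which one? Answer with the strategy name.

Land holds the inspector's payoff strictly below Air in every row: 7 < 9, 1 < 6, 2 < 6.
So Air is strictly dominated for the smuggler.

Air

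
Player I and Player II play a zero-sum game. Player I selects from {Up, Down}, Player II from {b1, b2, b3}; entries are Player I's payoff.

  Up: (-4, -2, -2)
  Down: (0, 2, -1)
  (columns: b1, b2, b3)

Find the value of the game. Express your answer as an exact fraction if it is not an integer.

Row minima: Up → -4, Down → -1; maximin = -1.
Column maxima: b1 → 0, b2 → 2, b3 → -1; minimax = -1.
Since maximin = minimax = -1, there is a saddle point and the value is -1.

-1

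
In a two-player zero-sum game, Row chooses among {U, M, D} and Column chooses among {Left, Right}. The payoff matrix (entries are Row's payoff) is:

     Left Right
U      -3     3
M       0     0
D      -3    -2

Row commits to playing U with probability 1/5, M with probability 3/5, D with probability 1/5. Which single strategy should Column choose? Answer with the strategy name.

Left

If Column plays Left, Row's expected payoff is (1/5)·(-3) + (3/5)·0 + (1/5)·(-3) = -6/5.
If Column plays Right, Row's expected payoff is (1/5)·3 + (3/5)·0 + (1/5)·(-2) = 1/5.
Column minimizes Row's payoff; the smallest is -6/5, so the best response is Left.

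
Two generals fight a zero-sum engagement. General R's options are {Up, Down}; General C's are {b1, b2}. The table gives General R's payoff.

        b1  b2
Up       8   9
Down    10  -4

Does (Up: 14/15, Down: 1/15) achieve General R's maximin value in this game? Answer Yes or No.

Yes

Against b1 this mix gives (14/15)·8 + (1/15)·10 = 122/15.
Against b2 this mix gives (14/15)·9 + (1/15)·(-4) = 122/15.
All of General C's active replies (b1, b2) yield 122/15, and no column does worse for General R. The mix makes General C indifferent and guarantees 122/15, so it is optimal.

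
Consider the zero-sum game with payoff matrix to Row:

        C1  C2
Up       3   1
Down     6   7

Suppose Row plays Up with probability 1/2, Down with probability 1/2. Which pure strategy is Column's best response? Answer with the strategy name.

If Column plays C1, Row's expected payoff is (1/2)·3 + (1/2)·6 = 9/2.
If Column plays C2, Row's expected payoff is (1/2)·1 + (1/2)·7 = 4.
Column minimizes Row's payoff; the smallest is 4, so the best response is C2.

C2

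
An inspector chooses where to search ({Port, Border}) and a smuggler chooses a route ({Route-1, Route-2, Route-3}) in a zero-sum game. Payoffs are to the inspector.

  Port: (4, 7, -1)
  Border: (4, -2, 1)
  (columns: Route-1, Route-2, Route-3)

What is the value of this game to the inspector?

Row minima: Port → -1, Border → -2; maximin = -1.
Column maxima: Route-1 → 4, Route-2 → 7, Route-3 → 1; minimax = 1.
-1 ≠ 1, so there is no saddle point; optimal play is mixed.
Route-1 is strictly dominated by Route-3 (it gives the inspector strictly more in every row), so the smuggler never plays it.
On the remaining 2×2 (Port, Border vs Route-2, Route-3):
Let the inspector play Port with probability p. Expected payoff against Route-2: 7p + (-2)(1−p) = 9p − 2; against Route-3: (-1)p + 1(1−p) = −2p + 1.
Setting these equal: 9p − 2 = −2p + 1 ⇒ 11p = 3 ⇒ p = 3/11, and the value is (9)·(3/11) − 2 = 5/11.
For the smuggler: with q = P(Route-2), equating Port's and Border's payoffs gives 8q − 1 = −3q + 1 ⇒ q = 2/11.

5/11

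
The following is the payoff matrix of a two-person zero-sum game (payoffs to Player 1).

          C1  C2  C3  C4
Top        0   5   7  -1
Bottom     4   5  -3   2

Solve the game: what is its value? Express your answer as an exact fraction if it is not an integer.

11/13

Row minima: Top → -1, Bottom → -3; maximin = -1.
Column maxima: C1 → 4, C2 → 5, C3 → 7, C4 → 2; minimax = 2.
-1 ≠ 2, so there is no saddle point; optimal play is mixed.
C1 is strictly dominated by C4 (it gives Player 1 strictly more in every row), so Player 2 never plays it.
C2 is strictly dominated by C4 (it gives Player 1 strictly more in every row), so Player 2 never plays it.
On the remaining 2×2 (Top, Bottom vs C3, C4):
Let Player 1 play Top with probability p. Expected payoff against C3: 7p + (-3)(1−p) = 10p − 3; against C4: (-1)p + 2(1−p) = −3p + 2.
Setting these equal: 10p − 3 = −3p + 2 ⇒ 13p = 5 ⇒ p = 5/13, and the value is (10)·(5/13) − 3 = 11/13.
For Player 2: with q = P(C3), equating Top's and Bottom's payoffs gives 8q − 1 = −5q + 2 ⇒ q = 3/13.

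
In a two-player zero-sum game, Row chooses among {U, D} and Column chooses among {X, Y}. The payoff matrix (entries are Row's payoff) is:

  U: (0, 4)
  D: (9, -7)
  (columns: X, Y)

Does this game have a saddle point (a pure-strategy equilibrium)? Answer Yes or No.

No

Row minima: U → 0, D → -7; maximin = 0.
Column maxima: X → 9, Y → 4; minimax = 4.
0 ≠ 4, so no pure-strategy equilibrium exists.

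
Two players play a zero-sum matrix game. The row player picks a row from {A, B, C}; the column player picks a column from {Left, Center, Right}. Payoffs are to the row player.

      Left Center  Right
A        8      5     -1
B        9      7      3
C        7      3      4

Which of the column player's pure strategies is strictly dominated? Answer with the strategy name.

Left

Center holds the row player's payoff strictly below Left in every row: 5 < 8, 7 < 9, 3 < 7.
So Left is strictly dominated for the column player.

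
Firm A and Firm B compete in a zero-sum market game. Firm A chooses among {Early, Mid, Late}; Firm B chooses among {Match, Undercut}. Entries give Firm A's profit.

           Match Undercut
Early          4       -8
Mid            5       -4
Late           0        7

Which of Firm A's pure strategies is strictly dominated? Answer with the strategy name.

Early

Mid gives a strictly higher payoff than Early against every column: 5 > 4, -4 > -8.
So Early is strictly dominated and Firm A never plays it.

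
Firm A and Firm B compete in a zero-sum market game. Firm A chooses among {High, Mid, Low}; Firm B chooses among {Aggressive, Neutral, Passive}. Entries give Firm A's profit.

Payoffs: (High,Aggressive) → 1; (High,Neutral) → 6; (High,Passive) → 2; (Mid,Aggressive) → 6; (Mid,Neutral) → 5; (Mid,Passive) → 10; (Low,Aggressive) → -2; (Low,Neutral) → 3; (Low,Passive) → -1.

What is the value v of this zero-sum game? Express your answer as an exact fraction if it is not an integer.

31/6

Row minima: High → 1, Mid → 5, Low → -2; maximin = 5.
Column maxima: Aggressive → 6, Neutral → 6, Passive → 10; minimax = 6.
5 ≠ 6, so there is no saddle point; optimal play is mixed.
Low is strictly dominated by High, so Firm A never plays it.
Passive is strictly dominated by Aggressive (it gives Firm A strictly more in every row), so Firm B never plays it.
On the remaining 2×2 (High, Mid vs Aggressive, Neutral):
Let Firm A play High with probability p. Expected payoff against Aggressive: 1p + 6(1−p) = −5p + 6; against Neutral: 6p + 5(1−p) = p + 5.
Setting these equal: −5p + 6 = p + 5 ⇒ −6p = -1 ⇒ p = 1/6, and the value is (-5)·(1/6) + 6 = 31/6.
For Firm B: with q = P(Aggressive), equating High's and Mid's payoffs gives −5q + 6 = q + 5 ⇒ q = 1/6.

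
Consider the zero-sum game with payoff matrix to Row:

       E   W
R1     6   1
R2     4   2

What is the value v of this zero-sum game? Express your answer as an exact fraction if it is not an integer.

2

Row minima: R1 → 1, R2 → 2; maximin = 2.
Column maxima: E → 6, W → 2; minimax = 2.
Since maximin = minimax = 2, there is a saddle point and the value is 2.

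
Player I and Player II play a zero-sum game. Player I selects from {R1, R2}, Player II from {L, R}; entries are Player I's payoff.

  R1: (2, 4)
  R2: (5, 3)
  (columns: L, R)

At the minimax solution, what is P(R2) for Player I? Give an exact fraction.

Row minima: R1 → 2, R2 → 3; maximin = 3.
Column maxima: L → 5, R → 4; minimax = 4.
3 ≠ 4, so there is no saddle point; optimal play is mixed.
Let Player I play R1 with probability p. Expected payoff against L: 2p + 5(1−p) = −3p + 5; against R: 4p + 3(1−p) = p + 3.
Setting these equal: −3p + 5 = p + 3 ⇒ −4p = -2 ⇒ p = 1/2, and the value is (-3)·(1/2) + 5 = 7/2.
For Player II: with q = P(L), equating R1's and R2's payoffs gives −2q + 4 = 2q + 3 ⇒ q = 1/4.

1/2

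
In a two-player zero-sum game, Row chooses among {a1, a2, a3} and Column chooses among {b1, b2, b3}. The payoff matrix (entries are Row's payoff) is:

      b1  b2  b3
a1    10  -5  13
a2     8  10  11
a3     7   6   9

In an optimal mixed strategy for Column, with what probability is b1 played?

Row minima: a1 → -5, a2 → 8, a3 → 6; maximin = 8.
Column maxima: b1 → 10, b2 → 10, b3 → 13; minimax = 10.
8 ≠ 10, so there is no saddle point; optimal play is mixed.
a3 is strictly dominated by a2, so Row never plays it.
b3 is strictly dominated by b1 (it gives Row strictly more in every row), so Column never plays it.
On the remaining 2×2 (a1, a2 vs b1, b2):
Let Row play a1 with probability p. Expected payoff against b1: 10p + 8(1−p) = 2p + 8; against b2: (-5)p + 10(1−p) = −15p + 10.
Setting these equal: 2p + 8 = −15p + 10 ⇒ 17p = 2 ⇒ p = 2/17, and the value is (2)·(2/17) + 8 = 140/17.
For Column: with q = P(b1), equating a1's and a2's payoffs gives 15q − 5 = −2q + 10 ⇒ q = 15/17.

15/17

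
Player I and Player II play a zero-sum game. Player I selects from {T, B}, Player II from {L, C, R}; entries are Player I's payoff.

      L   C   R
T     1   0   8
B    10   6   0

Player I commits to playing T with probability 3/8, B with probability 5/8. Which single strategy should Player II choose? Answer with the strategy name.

If Player II plays L, Player I's expected payoff is (3/8)·1 + (5/8)·10 = 53/8.
If Player II plays C, Player I's expected payoff is (3/8)·0 + (5/8)·6 = 15/4.
If Player II plays R, Player I's expected payoff is (3/8)·8 + (5/8)·0 = 3.
Player II minimizes Player I's payoff; the smallest is 3, so the best response is R.

R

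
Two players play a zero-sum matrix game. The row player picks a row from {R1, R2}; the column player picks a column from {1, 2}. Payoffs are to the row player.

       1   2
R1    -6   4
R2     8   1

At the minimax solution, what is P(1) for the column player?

3/17

Row minima: R1 → -6, R2 → 1; maximin = 1.
Column maxima: 1 → 8, 2 → 4; minimax = 4.
1 ≠ 4, so there is no saddle point; optimal play is mixed.
Let the row player play R1 with probability p. Expected payoff against 1: (-6)p + 8(1−p) = −14p + 8; against 2: 4p + 1(1−p) = 3p + 1.
Setting these equal: −14p + 8 = 3p + 1 ⇒ −17p = -7 ⇒ p = 7/17, and the value is (-14)·(7/17) + 8 = 38/17.
For the column player: with q = P(1), equating R1's and R2's payoffs gives −10q + 4 = 7q + 1 ⇒ q = 3/17.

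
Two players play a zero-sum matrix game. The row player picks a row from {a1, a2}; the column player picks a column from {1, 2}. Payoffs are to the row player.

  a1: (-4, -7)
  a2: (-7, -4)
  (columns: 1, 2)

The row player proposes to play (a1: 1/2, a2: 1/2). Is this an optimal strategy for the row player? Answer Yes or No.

Against 1 this mix gives (1/2)·(-4) + (1/2)·(-7) = -11/2.
Against 2 this mix gives (1/2)·(-7) + (1/2)·(-4) = -11/2.
All of the column player's active replies (1, 2) yield -11/2, and no column does worse for the row player. The mix makes the column player indifferent and guarantees -11/2, so it is optimal.

Yes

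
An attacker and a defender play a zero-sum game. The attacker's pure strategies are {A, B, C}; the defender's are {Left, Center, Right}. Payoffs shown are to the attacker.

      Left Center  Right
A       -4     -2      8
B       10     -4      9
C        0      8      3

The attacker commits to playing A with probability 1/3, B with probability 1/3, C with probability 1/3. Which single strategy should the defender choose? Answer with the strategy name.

If the defender plays Left, the attacker's expected payoff is (1/3)·(-4) + (1/3)·10 + (1/3)·0 = 2.
If the defender plays Center, the attacker's expected payoff is (1/3)·(-2) + (1/3)·(-4) + (1/3)·8 = 2/3.
If the defender plays Right, the attacker's expected payoff is (1/3)·8 + (1/3)·9 + (1/3)·3 = 20/3.
The defender minimizes the attacker's payoff; the smallest is 2/3, so the best response is Center.

Center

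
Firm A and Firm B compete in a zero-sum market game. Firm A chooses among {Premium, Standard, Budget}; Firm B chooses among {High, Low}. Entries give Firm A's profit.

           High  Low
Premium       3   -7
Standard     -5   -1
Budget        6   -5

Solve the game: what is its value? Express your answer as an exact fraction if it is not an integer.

Row minima: Premium → -7, Standard → -5, Budget → -5; maximin = -5.
Column maxima: High → 6, Low → -1; minimax = -1.
-5 ≠ -1, so there is no saddle point; optimal play is mixed.
Premium is strictly dominated by Budget, so Firm A never plays it.
On the remaining 2×2 (Standard, Budget vs High, Low):
Let Firm A play Standard with probability p. Expected payoff against High: (-5)p + 6(1−p) = −11p + 6; against Low: (-1)p + (-5)(1−p) = 4p − 5.
Setting these equal: −11p + 6 = 4p − 5 ⇒ −15p = -11 ⇒ p = 11/15, and the value is (-11)·(11/15) + 6 = -31/15.
For Firm B: with q = P(High), equating Standard's and Budget's payoffs gives −4q − 1 = 11q − 5 ⇒ q = 4/15.

-31/15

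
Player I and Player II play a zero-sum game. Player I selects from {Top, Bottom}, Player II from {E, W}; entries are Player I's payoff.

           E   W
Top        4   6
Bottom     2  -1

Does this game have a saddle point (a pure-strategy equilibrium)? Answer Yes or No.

Yes

Row minima: Top → 4, Bottom → -1; maximin = 4.
Column maxima: E → 4, W → 6; minimax = 4.
maximin = minimax = 4, so a saddle point exists.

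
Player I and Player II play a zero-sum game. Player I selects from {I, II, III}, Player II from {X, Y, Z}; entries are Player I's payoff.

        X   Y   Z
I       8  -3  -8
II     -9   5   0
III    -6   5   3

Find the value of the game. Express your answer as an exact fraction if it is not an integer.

Row minima: I → -8, II → -9, III → -6; maximin = -6.
Column maxima: X → 8, Y → 5, Z → 3; minimax = 3.
-6 ≠ 3, so there is no saddle point; optimal play is mixed.
Y is strictly dominated by Z (it gives Player I strictly more in every row), so Player II never plays it.
With Y eliminated, II is strictly dominated by III (III gives Player I strictly more in every remaining column), so Player I never plays it.
On the remaining 2×2 (I, III vs X, Z):
Let Player I play I with probability p. Expected payoff against X: 8p + (-6)(1−p) = 14p − 6; against Z: (-8)p + 3(1−p) = −11p + 3.
Setting these equal: 14p − 6 = −11p + 3 ⇒ 25p = 9 ⇒ p = 9/25, and the value is (14)·(9/25) − 6 = -24/25.
For Player II: with q = P(X), equating I's and III's payoffs gives 16q − 8 = −9q + 3 ⇒ q = 11/25.

-24/25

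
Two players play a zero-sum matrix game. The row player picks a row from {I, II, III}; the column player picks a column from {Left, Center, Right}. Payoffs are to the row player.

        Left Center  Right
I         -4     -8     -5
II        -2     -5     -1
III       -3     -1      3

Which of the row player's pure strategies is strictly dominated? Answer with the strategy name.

I

II gives a strictly higher payoff than I against every column: -2 > -4, -5 > -8, -1 > -5.
So I is strictly dominated and the row player never plays it.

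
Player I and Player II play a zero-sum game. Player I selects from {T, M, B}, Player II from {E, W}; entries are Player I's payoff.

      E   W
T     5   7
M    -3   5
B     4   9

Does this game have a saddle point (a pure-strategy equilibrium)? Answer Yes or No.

Yes

Row minima: T → 5, M → -3, B → 4; maximin = 5.
Column maxima: E → 5, W → 9; minimax = 5.
maximin = minimax = 5, so a saddle point exists.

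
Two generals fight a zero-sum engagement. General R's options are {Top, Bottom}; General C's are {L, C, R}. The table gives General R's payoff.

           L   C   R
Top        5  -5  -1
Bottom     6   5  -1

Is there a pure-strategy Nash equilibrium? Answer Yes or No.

Row minima: Top → -5, Bottom → -1; maximin = -1.
Column maxima: L → 6, C → 5, R → -1; minimax = -1.
maximin = minimax = -1, so a saddle point exists.

Yes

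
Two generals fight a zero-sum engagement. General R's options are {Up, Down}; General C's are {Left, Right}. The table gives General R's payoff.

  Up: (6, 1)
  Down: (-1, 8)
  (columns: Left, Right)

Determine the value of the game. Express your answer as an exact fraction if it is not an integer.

Row minima: Up → 1, Down → -1; maximin = 1.
Column maxima: Left → 6, Right → 8; minimax = 6.
1 ≠ 6, so there is no saddle point; optimal play is mixed.
Let General R play Up with probability p. Expected payoff against Left: 6p + (-1)(1−p) = 7p − 1; against Right: 1p + 8(1−p) = −7p + 8.
Setting these equal: 7p − 1 = −7p + 8 ⇒ 14p = 9 ⇒ p = 9/14, and the value is (7)·(9/14) − 1 = 7/2.
For General C: with q = P(Left), equating Up's and Down's payoffs gives 5q + 1 = −9q + 8 ⇒ q = 1/2.

7/2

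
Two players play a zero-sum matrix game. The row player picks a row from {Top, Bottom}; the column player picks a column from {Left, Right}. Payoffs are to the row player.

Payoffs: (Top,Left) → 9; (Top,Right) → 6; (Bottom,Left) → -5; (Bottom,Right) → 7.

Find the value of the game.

Row minima: Top → 6, Bottom → -5; maximin = 6.
Column maxima: Left → 9, Right → 7; minimax = 7.
6 ≠ 7, so there is no saddle point; optimal play is mixed.
Let the row player play Top with probability p. Expected payoff against Left: 9p + (-5)(1−p) = 14p − 5; against Right: 6p + 7(1−p) = −p + 7.
Setting these equal: 14p − 5 = −p + 7 ⇒ 15p = 12 ⇒ p = 4/5, and the value is (14)·(4/5) − 5 = 31/5.
For the column player: with q = P(Left), equating Top's and Bottom's payoffs gives 3q + 6 = −12q + 7 ⇒ q = 1/15.

31/5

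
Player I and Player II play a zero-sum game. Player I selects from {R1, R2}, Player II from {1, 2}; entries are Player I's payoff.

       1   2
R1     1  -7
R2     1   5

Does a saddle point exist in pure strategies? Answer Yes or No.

Row minima: R1 → -7, R2 → 1; maximin = 1.
Column maxima: 1 → 1, 2 → 5; minimax = 1.
maximin = minimax = 1, so a saddle point exists.

Yes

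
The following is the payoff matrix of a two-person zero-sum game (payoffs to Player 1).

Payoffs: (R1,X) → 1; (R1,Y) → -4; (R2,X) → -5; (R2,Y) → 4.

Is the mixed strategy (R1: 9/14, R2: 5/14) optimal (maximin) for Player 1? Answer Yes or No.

Against X this mix gives (9/14)·1 + (5/14)·(-5) = -8/7.
Against Y this mix gives (9/14)·(-4) + (5/14)·4 = -8/7.
All of Player 2's active replies (X, Y) yield -8/7, and no column does worse for Player 1. The mix makes Player 2 indifferent and guarantees -8/7, so it is optimal.

Yes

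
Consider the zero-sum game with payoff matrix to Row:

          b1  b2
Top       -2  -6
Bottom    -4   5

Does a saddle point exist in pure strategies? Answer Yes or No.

Row minima: Top → -6, Bottom → -4; maximin = -4.
Column maxima: b1 → -2, b2 → 5; minimax = -2.
-4 ≠ -2, so no pure-strategy equilibrium exists.

No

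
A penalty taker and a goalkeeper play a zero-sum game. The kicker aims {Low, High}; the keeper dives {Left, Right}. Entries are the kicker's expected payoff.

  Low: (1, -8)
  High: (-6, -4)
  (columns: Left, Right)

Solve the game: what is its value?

Row minima: Low → -8, High → -6; maximin = -6.
Column maxima: Left → 1, Right → -4; minimax = -4.
-6 ≠ -4, so there is no saddle point; optimal play is mixed.
Let the kicker play Low with probability p. Expected payoff against Left: 1p + (-6)(1−p) = 7p − 6; against Right: (-8)p + (-4)(1−p) = −4p − 4.
Setting these equal: 7p − 6 = −4p − 4 ⇒ 11p = 2 ⇒ p = 2/11, and the value is (7)·(2/11) − 6 = -52/11.
For the keeper: with q = P(Left), equating Low's and High's payoffs gives 9q − 8 = −2q − 4 ⇒ q = 4/11.

-52/11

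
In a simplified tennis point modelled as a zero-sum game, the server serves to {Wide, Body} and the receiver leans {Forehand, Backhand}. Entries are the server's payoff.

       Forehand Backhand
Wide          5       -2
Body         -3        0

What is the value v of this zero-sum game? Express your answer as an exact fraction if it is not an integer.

-3/5

Row minima: Wide → -2, Body → -3; maximin = -2.
Column maxima: Forehand → 5, Backhand → 0; minimax = 0.
-2 ≠ 0, so there is no saddle point; optimal play is mixed.
Let the server play Wide with probability p. Expected payoff against Forehand: 5p + (-3)(1−p) = 8p − 3; against Backhand: (-2)p + 0(1−p) = −2p.
Setting these equal: 8p − 3 = −2p ⇒ 10p = 3 ⇒ p = 3/10, and the value is (8)·(3/10) − 3 = -3/5.
For the receiver: with q = P(Forehand), equating Wide's and Body's payoffs gives 7q − 2 = −3q ⇒ q = 1/5.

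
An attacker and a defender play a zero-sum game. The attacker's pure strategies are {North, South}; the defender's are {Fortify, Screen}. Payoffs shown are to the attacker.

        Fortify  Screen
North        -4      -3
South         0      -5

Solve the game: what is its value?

-10/3

Row minima: North → -4, South → -5; maximin = -4.
Column maxima: Fortify → 0, Screen → -3; minimax = -3.
-4 ≠ -3, so there is no saddle point; optimal play is mixed.
Let the attacker play North with probability p. Expected payoff against Fortify: (-4)p + 0(1−p) = −4p; against Screen: (-3)p + (-5)(1−p) = 2p − 5.
Setting these equal: −4p = 2p − 5 ⇒ −6p = -5 ⇒ p = 5/6, and the value is (-4)·(5/6) = -10/3.
For the defender: with q = P(Fortify), equating North's and South's payoffs gives −q − 3 = 5q − 5 ⇒ q = 1/3.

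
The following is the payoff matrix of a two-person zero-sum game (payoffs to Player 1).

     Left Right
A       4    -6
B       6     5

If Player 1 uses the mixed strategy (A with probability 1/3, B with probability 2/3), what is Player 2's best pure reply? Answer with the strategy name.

If Player 2 plays Left, Player 1's expected payoff is (1/3)·4 + (2/3)·6 = 16/3.
If Player 2 plays Right, Player 1's expected payoff is (1/3)·(-6) + (2/3)·5 = 4/3.
Player 2 minimizes Player 1's payoff; the smallest is 4/3, so the best response is Right.

Right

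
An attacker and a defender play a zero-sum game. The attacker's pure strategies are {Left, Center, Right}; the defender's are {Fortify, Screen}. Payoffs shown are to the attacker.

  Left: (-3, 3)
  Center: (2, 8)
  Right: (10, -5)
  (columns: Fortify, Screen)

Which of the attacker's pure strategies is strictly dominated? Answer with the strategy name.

Left

Center gives a strictly higher payoff than Left against every column: 2 > -3, 8 > 3.
So Left is strictly dominated and the attacker never plays it.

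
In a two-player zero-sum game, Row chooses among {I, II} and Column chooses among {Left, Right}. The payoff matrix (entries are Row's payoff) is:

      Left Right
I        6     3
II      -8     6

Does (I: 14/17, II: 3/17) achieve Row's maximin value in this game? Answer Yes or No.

Yes

Against Left this mix gives (14/17)·6 + (3/17)·(-8) = 60/17.
Against Right this mix gives (14/17)·3 + (3/17)·6 = 60/17.
All of Column's active replies (Left, Right) yield 60/17, and no column does worse for Row. The mix makes Column indifferent and guarantees 60/17, so it is optimal.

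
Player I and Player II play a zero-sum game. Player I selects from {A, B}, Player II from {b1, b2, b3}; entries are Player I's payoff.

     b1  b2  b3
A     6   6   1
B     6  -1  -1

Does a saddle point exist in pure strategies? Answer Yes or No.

Row minima: A → 1, B → -1; maximin = 1.
Column maxima: b1 → 6, b2 → 6, b3 → 1; minimax = 1.
maximin = minimax = 1, so a saddle point exists.

Yes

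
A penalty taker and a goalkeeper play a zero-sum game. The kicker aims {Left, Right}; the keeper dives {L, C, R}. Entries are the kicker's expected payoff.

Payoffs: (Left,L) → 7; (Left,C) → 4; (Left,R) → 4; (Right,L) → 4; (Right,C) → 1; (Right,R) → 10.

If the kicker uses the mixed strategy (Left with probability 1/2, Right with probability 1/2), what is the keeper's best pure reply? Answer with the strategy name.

If the keeper plays L, the kicker's expected payoff is (1/2)·7 + (1/2)·4 = 11/2.
If the keeper plays C, the kicker's expected payoff is (1/2)·4 + (1/2)·1 = 5/2.
If the keeper plays R, the kicker's expected payoff is (1/2)·4 + (1/2)·10 = 7.
The keeper minimizes the kicker's payoff; the smallest is 5/2, so the best response is C.

C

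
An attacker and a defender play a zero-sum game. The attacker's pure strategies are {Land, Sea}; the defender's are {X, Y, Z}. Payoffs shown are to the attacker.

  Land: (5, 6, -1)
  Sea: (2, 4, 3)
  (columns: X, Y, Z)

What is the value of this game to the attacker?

Row minima: Land → -1, Sea → 2; maximin = 2.
Column maxima: X → 5, Y → 6, Z → 3; minimax = 3.
2 ≠ 3, so there is no saddle point; optimal play is mixed.
Y is strictly dominated by X (it gives the attacker strictly more in every row), so the defender never plays it.
On the remaining 2×2 (Land, Sea vs X, Z):
Let the attacker play Land with probability p. Expected payoff against X: 5p + 2(1−p) = 3p + 2; against Z: (-1)p + 3(1−p) = −4p + 3.
Setting these equal: 3p + 2 = −4p + 3 ⇒ 7p = 1 ⇒ p = 1/7, and the value is (3)·(1/7) + 2 = 17/7.
For the defender: with q = P(X), equating Land's and Sea's payoffs gives 6q − 1 = −q + 3 ⇒ q = 4/7.

17/7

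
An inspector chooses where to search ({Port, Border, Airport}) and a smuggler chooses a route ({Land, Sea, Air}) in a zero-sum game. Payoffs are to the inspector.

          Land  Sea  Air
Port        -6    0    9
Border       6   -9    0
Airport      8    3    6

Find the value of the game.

Row minima: Port → -6, Border → -9, Airport → 3; maximin = 3.
Column maxima: Land → 8, Sea → 3, Air → 9; minimax = 3.
Since maximin = minimax = 3, there is a saddle point and the value is 3.

3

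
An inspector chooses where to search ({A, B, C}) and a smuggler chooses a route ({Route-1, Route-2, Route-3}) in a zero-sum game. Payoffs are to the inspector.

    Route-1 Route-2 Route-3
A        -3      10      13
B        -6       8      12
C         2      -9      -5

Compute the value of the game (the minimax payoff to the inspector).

Row minima: A → -3, B → -6, C → -9; maximin = -3.
Column maxima: Route-1 → 2, Route-2 → 10, Route-3 → 13; minimax = 2.
-3 ≠ 2, so there is no saddle point; optimal play is mixed.
B is strictly dominated by A, so the inspector never plays it.
Route-3 is strictly dominated by Route-2 (it gives the inspector strictly more in every row), so the smuggler never plays it.
On the remaining 2×2 (A, C vs Route-1, Route-2):
Let the inspector play A with probability p. Expected payoff against Route-1: (-3)p + 2(1−p) = −5p + 2; against Route-2: 10p + (-9)(1−p) = 19p − 9.
Setting these equal: −5p + 2 = 19p − 9 ⇒ −24p = -11 ⇒ p = 11/24, and the value is (-5)·(11/24) + 2 = -7/24.
For the smuggler: with q = P(Route-1), equating A's and C's payoffs gives −13q + 10 = 11q − 9 ⇒ q = 19/24.

-7/24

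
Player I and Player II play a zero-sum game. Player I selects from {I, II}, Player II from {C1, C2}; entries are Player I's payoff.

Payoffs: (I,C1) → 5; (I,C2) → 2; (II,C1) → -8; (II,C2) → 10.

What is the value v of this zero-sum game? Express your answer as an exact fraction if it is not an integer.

22/7

Row minima: I → 2, II → -8; maximin = 2.
Column maxima: C1 → 5, C2 → 10; minimax = 5.
2 ≠ 5, so there is no saddle point; optimal play is mixed.
Let Player I play I with probability p. Expected payoff against C1: 5p + (-8)(1−p) = 13p − 8; against C2: 2p + 10(1−p) = −8p + 10.
Setting these equal: 13p − 8 = −8p + 10 ⇒ 21p = 18 ⇒ p = 6/7, and the value is (13)·(6/7) − 8 = 22/7.
For Player II: with q = P(C1), equating I's and II's payoffs gives 3q + 2 = −18q + 10 ⇒ q = 8/21.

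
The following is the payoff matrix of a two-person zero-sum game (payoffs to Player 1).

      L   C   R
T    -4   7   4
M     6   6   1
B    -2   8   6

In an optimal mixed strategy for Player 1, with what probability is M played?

8/13

Row minima: T → -4, M → 1, B → -2; maximin = 1.
Column maxima: L → 6, C → 8, R → 6; minimax = 6.
1 ≠ 6, so there is no saddle point; optimal play is mixed.
T is strictly dominated by B, so Player 1 never plays it.
C is strictly dominated by R (it gives Player 1 strictly more in every row), so Player 2 never plays it.
On the remaining 2×2 (M, B vs L, R):
Let Player 1 play M with probability p. Expected payoff against L: 6p + (-2)(1−p) = 8p − 2; against R: 1p + 6(1−p) = −5p + 6.
Setting these equal: 8p − 2 = −5p + 6 ⇒ 13p = 8 ⇒ p = 8/13, and the value is (8)·(8/13) − 2 = 38/13.
For Player 2: with q = P(L), equating M's and B's payoffs gives 5q + 1 = −8q + 6 ⇒ q = 5/13.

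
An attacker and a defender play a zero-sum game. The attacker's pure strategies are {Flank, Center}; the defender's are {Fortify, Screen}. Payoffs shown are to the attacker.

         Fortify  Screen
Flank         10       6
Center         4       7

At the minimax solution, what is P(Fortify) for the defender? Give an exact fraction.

Row minima: Flank → 6, Center → 4; maximin = 6.
Column maxima: Fortify → 10, Screen → 7; minimax = 7.
6 ≠ 7, so there is no saddle point; optimal play is mixed.
Let the attacker play Flank with probability p. Expected payoff against Fortify: 10p + 4(1−p) = 6p + 4; against Screen: 6p + 7(1−p) = −p + 7.
Setting these equal: 6p + 4 = −p + 7 ⇒ 7p = 3 ⇒ p = 3/7, and the value is (6)·(3/7) + 4 = 46/7.
For the defender: with q = P(Fortify), equating Flank's and Center's payoffs gives 4q + 6 = −3q + 7 ⇒ q = 1/7.

1/7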